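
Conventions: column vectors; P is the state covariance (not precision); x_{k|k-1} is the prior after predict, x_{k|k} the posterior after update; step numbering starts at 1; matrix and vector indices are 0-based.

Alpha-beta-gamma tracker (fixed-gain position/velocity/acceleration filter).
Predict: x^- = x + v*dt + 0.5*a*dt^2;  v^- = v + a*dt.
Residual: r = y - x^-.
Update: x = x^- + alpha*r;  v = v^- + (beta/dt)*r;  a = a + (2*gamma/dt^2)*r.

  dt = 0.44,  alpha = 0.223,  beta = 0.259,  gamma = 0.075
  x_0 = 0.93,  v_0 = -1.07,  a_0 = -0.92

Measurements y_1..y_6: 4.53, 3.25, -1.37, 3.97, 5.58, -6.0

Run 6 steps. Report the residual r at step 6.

resid = -11.4623

step 1: x_pred=0.3701  r=4.1599  x^+=1.2978  v^+=0.9738  a^+=2.3030
step 2: x_pred=1.9492  r=1.3008  x^+=2.2393  v^+=2.7529  a^+=3.3109
step 3: x_pred=3.7710  r=-5.1410  x^+=2.6246  v^+=1.1834  a^+=-0.6724
step 4: x_pred=3.0802  r=0.8898  x^+=3.2786  v^+=1.4114  a^+=0.0170
step 5: x_pred=3.9013  r=1.6787  x^+=4.2756  v^+=2.4070  a^+=1.3177
step 6: x_pred=5.4623  r=-11.4623  x^+=2.9062  v^+=-3.7603  a^+=-7.5632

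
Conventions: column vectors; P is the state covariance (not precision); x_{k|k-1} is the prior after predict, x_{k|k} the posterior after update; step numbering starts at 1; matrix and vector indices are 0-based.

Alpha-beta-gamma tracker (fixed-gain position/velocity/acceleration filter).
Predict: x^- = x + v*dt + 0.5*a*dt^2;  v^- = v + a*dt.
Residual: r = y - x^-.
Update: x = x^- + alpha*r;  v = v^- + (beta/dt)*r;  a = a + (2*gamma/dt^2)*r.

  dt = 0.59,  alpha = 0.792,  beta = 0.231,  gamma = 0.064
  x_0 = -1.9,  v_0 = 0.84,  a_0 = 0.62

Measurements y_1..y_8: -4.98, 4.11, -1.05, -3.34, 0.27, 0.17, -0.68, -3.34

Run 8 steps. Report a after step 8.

a_post = -1.7067

step 1: x_pred=-1.2965  r=-3.6835  x^+=-4.2138  v^+=-0.2364  a^+=-0.7345
step 2: x_pred=-4.4811  r=8.5911  x^+=2.3230  v^+=2.6939  a^+=2.4246
step 3: x_pred=4.3345  r=-5.3845  x^+=0.0700  v^+=2.0163  a^+=0.4447
step 4: x_pred=1.3370  r=-4.6770  x^+=-2.3672  v^+=0.4475  a^+=-1.2751
step 5: x_pred=-2.3251  r=2.5951  x^+=-0.2698  v^+=0.7112  a^+=-0.3209
step 6: x_pred=0.0940  r=0.0760  x^+=0.1542  v^+=0.5517  a^+=-0.2929
step 7: x_pred=0.4287  r=-1.1087  x^+=-0.4494  v^+=-0.0552  a^+=-0.7006
step 8: x_pred=-0.6039  r=-2.7361  x^+=-2.7709  v^+=-1.5398  a^+=-1.7067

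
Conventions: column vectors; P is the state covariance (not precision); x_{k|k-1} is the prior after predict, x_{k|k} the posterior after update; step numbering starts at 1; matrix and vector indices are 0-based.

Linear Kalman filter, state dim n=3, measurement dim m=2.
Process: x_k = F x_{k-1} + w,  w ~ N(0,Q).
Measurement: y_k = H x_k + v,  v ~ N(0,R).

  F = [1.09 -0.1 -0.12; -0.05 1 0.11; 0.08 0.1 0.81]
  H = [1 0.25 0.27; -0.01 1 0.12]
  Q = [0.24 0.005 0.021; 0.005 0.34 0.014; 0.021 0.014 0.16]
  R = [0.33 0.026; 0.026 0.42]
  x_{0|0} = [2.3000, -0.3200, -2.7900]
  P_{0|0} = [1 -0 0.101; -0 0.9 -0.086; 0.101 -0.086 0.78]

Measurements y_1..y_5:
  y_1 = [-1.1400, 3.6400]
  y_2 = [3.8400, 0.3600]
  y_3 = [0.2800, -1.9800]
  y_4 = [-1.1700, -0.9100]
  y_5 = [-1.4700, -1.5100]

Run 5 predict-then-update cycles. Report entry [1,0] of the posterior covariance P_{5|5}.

P_post[1,0] = -0.0395

step 1: x^-=[2.8738, -0.7419, -2.1079]  P^-=[1.4198 -0.1258 0.1196; -0.1258 1.2319 0.0957; 0.1196 0.0957 0.6863]  S=[1.8915 0.2592; 0.2592 1.6871]  K=[0.7777 -0.1940; 0.0090 0.7363; 0.1629 0.0798]  nu=[-3.2592, 4.6636]  x^+=[-0.5655, 2.6626, -2.2667]  P^+=[0.2906 -0.0461 -0.1018; -0.0461 0.3135 -0.0375; -0.1018 -0.0375 0.6186]
step 2: x^-=[-0.6107, 2.4416, -1.6150]  P^-=[0.6331 -0.1088 -0.1070; -0.1088 0.6592 0.0683; -0.1070 0.0683 0.5509]  S=[0.9415 0.1018; 0.1018 1.1060]  K=[0.6317 -0.1738; 0.0139 0.6031; 0.0497 0.1179]  nu=[4.2763, -1.8939]  x^+=[2.4196, 1.3588, -1.6258]  P^+=[0.2464 -0.0396 -0.1206; -0.0396 0.2550 -0.0142; -0.1206 -0.0142 0.5320]
step 3: x^-=[2.6966, 1.0590, -0.9874]  P^-=[0.5828 -0.0977 -0.1198; -0.0977 0.6042 0.0751; -0.1198 0.0751 0.4946]  S=[0.8832 0.0983; 0.0983 1.0516]  K=[0.6145 -0.1695; 0.0186 0.5823; 0.0227 0.1268]  nu=[-2.4148, -2.8935]  x^+=[1.7034, -0.6708, -1.4093]  P^+=[0.2396 -0.0388 -0.1168; -0.0388 0.2452 -0.0045; -0.1168 -0.0045 0.4766]
step 4: x^-=[2.0929, -0.9110, -1.0723]  P^-=[0.5729 -0.0955 -0.1124; -0.0955 0.5957 0.0771; -0.1124 0.0771 0.4602]  S=[0.8757 0.0988; 0.0988 1.0431]  K=[0.6113 -0.1679; 0.0195 0.5791; 0.0214 0.1259]  nu=[-2.7456, 0.1506]  x^+=[0.3893, -0.8772, -1.1121]  P^+=[0.2366 -0.0392 -0.1090; -0.0392 0.2434 -0.0008; -0.1090 -0.0008 0.4428]
step 5: x^-=[0.6455, -1.0190, -0.9574]  P^-=[0.5669 -0.0946 -0.1029; -0.0946 0.5943 0.0767; -0.1029 0.0767 0.4396]  S=[0.8736 0.0997; 0.0997 1.0412]  K=[0.6091 -0.1665; 0.0194 0.5787; 0.0260 0.1228]  nu=[-1.6023, -0.3696]  x^+=[-0.2689, -1.2641, -1.0444]  P^+=[0.2342 -0.0395 -0.1025; -0.0395 0.2431 0.0005; -0.1025 0.0005 0.4226]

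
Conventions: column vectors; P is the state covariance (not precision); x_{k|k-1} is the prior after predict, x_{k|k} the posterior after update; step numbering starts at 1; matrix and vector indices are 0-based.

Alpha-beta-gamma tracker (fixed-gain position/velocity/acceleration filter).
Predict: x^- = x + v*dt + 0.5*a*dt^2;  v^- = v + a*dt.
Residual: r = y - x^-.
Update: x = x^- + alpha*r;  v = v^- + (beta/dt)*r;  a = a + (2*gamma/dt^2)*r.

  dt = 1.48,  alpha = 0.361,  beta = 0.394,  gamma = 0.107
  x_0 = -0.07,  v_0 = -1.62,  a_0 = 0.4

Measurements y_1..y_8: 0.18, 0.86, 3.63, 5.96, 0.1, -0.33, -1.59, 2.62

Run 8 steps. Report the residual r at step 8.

step 1: x_pred=-2.0295  r=2.2095  x^+=-1.2319  v^+=-0.4398  a^+=0.6159
step 2: x_pred=-1.2083  r=2.0683  x^+=-0.4616  v^+=1.0223  a^+=0.8179
step 3: x_pred=1.9472  r=1.6828  x^+=2.5547  v^+=2.6808  a^+=0.9823
step 4: x_pred=7.5982  r=-1.6382  x^+=7.0068  v^+=3.6986  a^+=0.8223
step 5: x_pred=13.3813  r=-13.2813  x^+=8.5868  v^+=1.3799  a^+=-0.4753
step 6: x_pred=10.1085  r=-10.4385  x^+=6.3402  v^+=-2.1024  a^+=-1.4951
step 7: x_pred=1.5912  r=-3.1812  x^+=0.4428  v^+=-5.1620  a^+=-1.8059
step 8: x_pred=-9.1749  r=11.7949  x^+=-4.9169  v^+=-4.6948  a^+=-0.6536

resid = 11.7949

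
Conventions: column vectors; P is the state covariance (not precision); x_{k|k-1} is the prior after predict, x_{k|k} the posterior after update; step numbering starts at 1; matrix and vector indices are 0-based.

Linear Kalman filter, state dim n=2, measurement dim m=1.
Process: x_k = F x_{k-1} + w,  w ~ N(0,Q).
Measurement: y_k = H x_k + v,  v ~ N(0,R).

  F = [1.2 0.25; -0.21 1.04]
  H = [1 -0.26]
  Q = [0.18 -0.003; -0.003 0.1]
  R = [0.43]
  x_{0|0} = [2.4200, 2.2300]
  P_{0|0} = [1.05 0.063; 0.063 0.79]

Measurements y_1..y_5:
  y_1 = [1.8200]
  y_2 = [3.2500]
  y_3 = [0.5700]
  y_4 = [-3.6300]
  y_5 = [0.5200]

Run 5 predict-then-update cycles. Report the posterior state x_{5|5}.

x_post = [-0.7764, -0.9562]

step 1: x^-=[3.4615, 1.8110]  P^-=[1.7792 0.0131; 0.0131 0.9733]  S=[2.2681]  K=[0.7829; -0.1058]  nu=[-1.1706]  x^+=[2.5450, 1.9348]  P^+=[0.3889 0.2010; 0.2010 0.9479]
step 2: x^-=[3.5377, 1.4778]  P^-=[0.9198 0.3857; 0.3857 1.0546]  S=[1.2206]  K=[0.6715; 0.0913]  nu=[0.0965]  x^+=[3.6025, 1.4866]  P^+=[0.3695 0.3108; 0.3108 1.0444]
step 3: x^-=[4.6947, 0.7895]  P^-=[0.9639 0.5470; 0.5470 1.1102]  S=[1.1845]  K=[0.6937; 0.2181]  nu=[-3.9194]  x^+=[1.9758, -0.0654]  P^+=[0.3939 0.3678; 0.3678 1.0538]
step 4: x^-=[2.3546, -0.4829]  P^-=[1.0338 0.6114; 0.6114 1.0965]  S=[1.2200]  K=[0.7171; 0.2675]  nu=[-6.1102]  x^+=[-2.0268, -2.1173]  P^+=[0.4065 0.3774; 0.3774 1.0092]
step 5: x^-=[-2.9615, -1.7763]  P^-=[1.0548 0.6082; 0.6082 1.0447]  S=[1.2392]  K=[0.7236; 0.2716]  nu=[3.0197]  x^+=[-0.7764, -0.9562]  P^+=[0.4060 0.3646; 0.3646 0.9532]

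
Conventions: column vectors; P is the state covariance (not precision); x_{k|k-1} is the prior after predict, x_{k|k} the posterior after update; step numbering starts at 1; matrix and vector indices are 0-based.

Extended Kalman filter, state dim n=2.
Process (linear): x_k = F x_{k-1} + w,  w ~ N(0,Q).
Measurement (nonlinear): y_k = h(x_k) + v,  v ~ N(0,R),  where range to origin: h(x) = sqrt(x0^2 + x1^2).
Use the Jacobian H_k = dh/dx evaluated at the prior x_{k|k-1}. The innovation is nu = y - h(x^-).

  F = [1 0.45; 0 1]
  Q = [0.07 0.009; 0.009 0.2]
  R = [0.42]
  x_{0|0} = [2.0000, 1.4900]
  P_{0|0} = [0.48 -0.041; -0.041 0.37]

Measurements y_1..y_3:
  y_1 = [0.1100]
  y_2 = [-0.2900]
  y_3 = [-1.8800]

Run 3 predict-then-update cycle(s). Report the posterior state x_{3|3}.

x_post = [-0.4684, -0.1565]

step 1: x^-=[2.6705, 1.4900]  P^-=[0.5880 0.1345; 0.1345 0.5700]  H_jac=[0.8733 0.4872]  S=[1.1182]  K=[0.5178; 0.3534]  nu=[-2.9481]  x^+=[1.1439, 0.4481]  P^+=[0.2882 -0.0701; -0.0701 0.4303]
step 2: x^-=[1.3456, 0.4481]  P^-=[0.3822 0.1325; 0.1325 0.6303]  H_jac=[0.9488 0.3160]  S=[0.9064]  K=[0.4462; 0.3584]  nu=[-1.7082]  x^+=[0.5833, -0.1642]  P^+=[0.2017 -0.0125; -0.0125 0.5139]
step 3: x^-=[0.5094, -0.1642]  P^-=[0.3645 0.2278; 0.2278 0.7139]  H_jac=[0.9518 -0.3067]  S=[0.6844]  K=[0.4049; -0.0032]  nu=[-2.4152]  x^+=[-0.4684, -0.1565]  P^+=[0.2523 0.2287; 0.2287 0.7139]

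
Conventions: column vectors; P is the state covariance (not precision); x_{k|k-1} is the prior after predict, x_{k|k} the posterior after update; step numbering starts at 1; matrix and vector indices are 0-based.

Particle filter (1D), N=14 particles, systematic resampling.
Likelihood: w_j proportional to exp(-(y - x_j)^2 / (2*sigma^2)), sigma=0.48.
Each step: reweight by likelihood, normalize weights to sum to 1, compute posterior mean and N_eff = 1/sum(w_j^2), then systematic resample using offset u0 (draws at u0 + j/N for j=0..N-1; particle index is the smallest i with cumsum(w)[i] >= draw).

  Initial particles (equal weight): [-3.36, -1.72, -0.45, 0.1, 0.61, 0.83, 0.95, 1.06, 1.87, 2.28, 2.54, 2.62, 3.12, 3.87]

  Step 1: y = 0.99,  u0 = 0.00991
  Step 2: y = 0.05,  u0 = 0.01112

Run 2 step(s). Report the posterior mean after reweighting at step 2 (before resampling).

post_mean = 0.6197

step 1: w=[0.0000, 0.0000, 0.0027, 0.0440, 0.1794, 0.2321, 0.2445, 0.2428, 0.0457, 0.0066, 0.0013, 0.0008, 0.0000, 0.0000]  mean=0.9010  Neff=4.7874  idx=[3, 4, 4, 4, 5, 5, 5, 6, 6, 6, 7, 7, 7, 7]
step 2: w=[0.2330, 0.1186, 0.1186, 0.1186, 0.0626, 0.0626, 0.0626, 0.0404, 0.0404, 0.0404, 0.0256, 0.0256, 0.0256, 0.0256]  mean=0.6197  Neff=8.6409  idx=[0, 0, 0, 0, 1, 2, 2, 3, 3, 5, 6, 7, 9, 11]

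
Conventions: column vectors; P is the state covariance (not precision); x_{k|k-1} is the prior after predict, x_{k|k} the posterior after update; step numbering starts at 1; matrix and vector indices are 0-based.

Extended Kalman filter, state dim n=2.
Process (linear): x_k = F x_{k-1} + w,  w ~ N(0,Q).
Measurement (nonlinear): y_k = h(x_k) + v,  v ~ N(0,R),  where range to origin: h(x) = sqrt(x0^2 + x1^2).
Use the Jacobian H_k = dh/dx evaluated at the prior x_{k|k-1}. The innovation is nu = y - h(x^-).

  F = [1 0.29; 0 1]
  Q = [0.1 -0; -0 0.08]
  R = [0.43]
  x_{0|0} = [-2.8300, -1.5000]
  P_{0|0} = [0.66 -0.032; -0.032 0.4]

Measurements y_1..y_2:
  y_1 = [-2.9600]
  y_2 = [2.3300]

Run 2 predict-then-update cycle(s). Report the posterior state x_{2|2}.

step 1: x^-=[-3.2650, -1.5000]  P^-=[0.7751 0.0840; 0.0840 0.4800]  H_jac=[-0.9087 -0.4175]  S=[1.2174]  K=[-0.6073; -0.2273]  nu=[-6.5531]  x^+=[0.7150, -0.0105]  P^+=[0.3260 -0.0841; -0.0841 0.4171]
step 2: x^-=[0.7120, -0.0105]  P^-=[0.4123 0.0369; 0.0369 0.4971]  H_jac=[0.9999 -0.0147]  S=[0.8413]  K=[0.4894; 0.0352]  nu=[1.6180]  x^+=[1.5039, 0.0464]  P^+=[0.2108 0.0224; 0.0224 0.4961]

x_post = [1.5039, 0.0464]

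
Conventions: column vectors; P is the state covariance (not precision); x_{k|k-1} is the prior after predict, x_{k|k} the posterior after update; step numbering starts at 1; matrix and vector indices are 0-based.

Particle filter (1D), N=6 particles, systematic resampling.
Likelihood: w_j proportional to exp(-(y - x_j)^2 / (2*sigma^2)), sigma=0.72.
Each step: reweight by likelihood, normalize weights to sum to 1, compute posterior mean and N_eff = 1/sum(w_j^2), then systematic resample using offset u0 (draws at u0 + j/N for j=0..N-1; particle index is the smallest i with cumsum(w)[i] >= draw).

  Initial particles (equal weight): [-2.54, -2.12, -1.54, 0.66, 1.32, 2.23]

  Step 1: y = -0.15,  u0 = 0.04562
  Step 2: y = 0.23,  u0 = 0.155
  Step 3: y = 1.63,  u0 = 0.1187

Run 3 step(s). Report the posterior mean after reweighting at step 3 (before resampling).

step 1: w=[0.0048, 0.0281, 0.1841, 0.6303, 0.1476, 0.0050]  mean=0.2668  Neff=2.2035  idx=[2, 2, 3, 3, 3, 4]
step 2: w=[0.0167, 0.0167, 0.2860, 0.2860, 0.2860, 0.1087]  mean=0.6585  Neff=3.8796  idx=[2, 3, 3, 4, 4, 5]
step 3: w=[0.1378, 0.1378, 0.1378, 0.1378, 0.1378, 0.3112]  mean=0.8654  Neff=5.2158  idx=[0, 2, 3, 4, 5, 5]

post_mean = 0.8654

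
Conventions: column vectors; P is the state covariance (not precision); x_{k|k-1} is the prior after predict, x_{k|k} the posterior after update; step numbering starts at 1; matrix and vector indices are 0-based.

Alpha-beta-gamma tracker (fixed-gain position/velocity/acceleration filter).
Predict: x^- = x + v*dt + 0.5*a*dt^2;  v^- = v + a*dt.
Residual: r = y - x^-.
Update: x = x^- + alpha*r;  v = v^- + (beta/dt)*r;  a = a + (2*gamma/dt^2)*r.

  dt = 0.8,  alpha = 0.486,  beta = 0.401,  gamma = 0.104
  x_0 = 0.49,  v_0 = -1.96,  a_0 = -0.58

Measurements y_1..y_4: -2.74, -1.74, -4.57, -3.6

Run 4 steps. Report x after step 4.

x_post = -5.1344

step 1: x_pred=-1.2636  r=-1.4764  x^+=-1.9811  v^+=-3.1640  a^+=-1.0598
step 2: x_pred=-4.8515  r=3.1115  x^+=-3.3393  v^+=-2.4523  a^+=-0.0486
step 3: x_pred=-5.3167  r=0.7467  x^+=-4.9538  v^+=-2.1169  a^+=0.1941
step 4: x_pred=-6.5852  r=2.9852  x^+=-5.1344  v^+=-0.4653  a^+=1.1643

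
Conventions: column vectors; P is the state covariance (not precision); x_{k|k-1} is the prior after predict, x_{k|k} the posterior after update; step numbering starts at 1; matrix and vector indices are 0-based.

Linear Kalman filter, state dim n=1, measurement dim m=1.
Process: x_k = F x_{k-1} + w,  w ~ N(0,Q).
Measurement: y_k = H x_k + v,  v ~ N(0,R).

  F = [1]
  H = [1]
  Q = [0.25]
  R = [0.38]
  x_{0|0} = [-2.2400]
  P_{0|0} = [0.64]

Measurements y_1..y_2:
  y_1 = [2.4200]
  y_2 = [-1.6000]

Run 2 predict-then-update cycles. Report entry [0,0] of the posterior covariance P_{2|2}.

P_post[0,0] = 0.2189

step 1: x^-=[-2.2400]  P^-=[0.8900]  S=[1.2700]  K=[0.7008]  nu=[4.6600]  x^+=[1.0257]  P^+=[0.2663]
step 2: x^-=[1.0257]  P^-=[0.5163]  S=[0.8963]  K=[0.5760]  nu=[-2.6257]  x^+=[-0.4868]  P^+=[0.2189]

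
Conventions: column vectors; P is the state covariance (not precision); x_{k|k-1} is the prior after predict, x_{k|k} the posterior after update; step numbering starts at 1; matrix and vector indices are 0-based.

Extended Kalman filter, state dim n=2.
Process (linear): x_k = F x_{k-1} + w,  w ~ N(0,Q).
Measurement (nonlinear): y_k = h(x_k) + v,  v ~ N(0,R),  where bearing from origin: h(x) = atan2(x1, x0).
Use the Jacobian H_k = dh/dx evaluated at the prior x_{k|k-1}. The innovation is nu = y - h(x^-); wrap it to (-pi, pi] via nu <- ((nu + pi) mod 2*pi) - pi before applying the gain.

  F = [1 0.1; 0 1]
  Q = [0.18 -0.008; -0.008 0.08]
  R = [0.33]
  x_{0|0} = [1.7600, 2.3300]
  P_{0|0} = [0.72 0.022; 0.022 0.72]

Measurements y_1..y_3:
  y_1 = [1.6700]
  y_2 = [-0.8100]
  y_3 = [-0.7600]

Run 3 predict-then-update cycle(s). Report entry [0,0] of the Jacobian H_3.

step 1: x^-=[1.9930, 2.3300]  P^-=[0.9116 0.0860; 0.0860 0.8000]  H_jac=[-0.2478 0.2120]  S=[0.4129]  K=[-0.5030; 0.3591]  nu=[0.8068]  x^+=[1.5872, 2.6197]  P^+=[0.8071 0.1606; 0.1606 0.7467]
step 2: x^-=[1.8491, 2.6197]  P^-=[1.0267 0.2273; 0.2273 0.8267]  H_jac=[-0.2548 0.1798]  S=[0.4026]  K=[-0.5483; 0.2255]  nu=[-1.7662]  x^+=[2.8175, 2.2215]  P^+=[0.9057 0.2770; 0.2770 0.8063]
step 3: x^-=[3.0396, 2.2215]  P^-=[1.1492 0.3497; 0.3497 0.8863]  H_jac=[-0.1567 0.2144]  S=[0.3755]  K=[-0.2800; 0.3602]  nu=[-1.3911]  x^+=[3.4291, 1.7204]  P^+=[1.1197 0.3875; 0.3875 0.8376]

H_jac[0,0] = -0.1567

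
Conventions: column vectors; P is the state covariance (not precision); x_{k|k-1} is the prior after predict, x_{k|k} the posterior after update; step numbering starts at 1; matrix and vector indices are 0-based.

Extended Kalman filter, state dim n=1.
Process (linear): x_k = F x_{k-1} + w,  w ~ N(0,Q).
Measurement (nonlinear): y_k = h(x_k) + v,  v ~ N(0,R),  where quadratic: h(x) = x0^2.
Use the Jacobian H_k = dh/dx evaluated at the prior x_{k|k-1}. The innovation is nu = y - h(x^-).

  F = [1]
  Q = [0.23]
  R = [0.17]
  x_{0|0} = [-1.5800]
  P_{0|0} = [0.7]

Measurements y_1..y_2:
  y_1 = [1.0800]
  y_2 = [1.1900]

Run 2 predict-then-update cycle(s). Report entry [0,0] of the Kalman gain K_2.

step 1: x^-=[-1.5800]  P^-=[0.9300]  H_jac=[-3.1600]  S=[9.4566]  K=[-0.3108]  nu=[-1.4164]  x^+=[-1.1398]  P^+=[0.0167]
step 2: x^-=[-1.1398]  P^-=[0.2467]  H_jac=[-2.2797]  S=[1.4522]  K=[-0.3873]  nu=[-0.1092]  x^+=[-1.0975]  P^+=[0.0289]

K[0,0] = -0.3873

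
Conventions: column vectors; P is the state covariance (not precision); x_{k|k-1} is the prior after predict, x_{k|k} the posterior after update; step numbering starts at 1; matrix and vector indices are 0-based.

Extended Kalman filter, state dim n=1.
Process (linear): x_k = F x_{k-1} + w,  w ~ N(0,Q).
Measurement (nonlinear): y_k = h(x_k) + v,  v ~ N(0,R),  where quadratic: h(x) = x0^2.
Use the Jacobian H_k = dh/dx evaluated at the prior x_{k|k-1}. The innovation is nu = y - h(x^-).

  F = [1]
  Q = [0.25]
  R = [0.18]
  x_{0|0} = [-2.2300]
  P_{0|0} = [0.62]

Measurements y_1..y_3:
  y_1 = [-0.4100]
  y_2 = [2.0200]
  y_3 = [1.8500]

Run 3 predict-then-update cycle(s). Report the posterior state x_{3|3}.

x_post = [-1.3666]

step 1: x^-=[-2.2300]  P^-=[0.8700]  H_jac=[-4.4600]  S=[17.4857]  K=[-0.2219]  nu=[-5.3829]  x^+=[-1.0355]  P^+=[0.0090]
step 2: x^-=[-1.0355]  P^-=[0.2590]  H_jac=[-2.0710]  S=[1.2907]  K=[-0.4155]  nu=[0.9477]  x^+=[-1.4293]  P^+=[0.0361]
step 3: x^-=[-1.4293]  P^-=[0.2861]  H_jac=[-2.8586]  S=[2.5180]  K=[-0.3248]  nu=[-0.1929]  x^+=[-1.3666]  P^+=[0.0205]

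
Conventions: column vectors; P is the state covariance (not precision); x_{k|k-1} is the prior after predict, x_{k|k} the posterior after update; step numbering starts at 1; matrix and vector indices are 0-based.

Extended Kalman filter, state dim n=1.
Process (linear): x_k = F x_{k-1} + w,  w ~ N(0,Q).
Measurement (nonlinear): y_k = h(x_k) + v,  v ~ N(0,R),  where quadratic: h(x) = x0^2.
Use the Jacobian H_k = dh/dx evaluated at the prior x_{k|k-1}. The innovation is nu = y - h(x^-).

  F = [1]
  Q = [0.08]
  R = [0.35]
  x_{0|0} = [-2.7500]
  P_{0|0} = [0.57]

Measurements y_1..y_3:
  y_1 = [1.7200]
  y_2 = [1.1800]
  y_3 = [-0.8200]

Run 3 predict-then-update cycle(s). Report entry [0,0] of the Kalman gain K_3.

step 1: x^-=[-2.7500]  P^-=[0.6500]  H_jac=[-5.5000]  S=[20.0125]  K=[-0.1786]  nu=[-5.8425]  x^+=[-1.7063]  P^+=[0.0114]
step 2: x^-=[-1.7063]  P^-=[0.0914]  H_jac=[-3.4126]  S=[1.4141]  K=[-0.2205]  nu=[-1.7315]  x^+=[-1.3245]  P^+=[0.0226]
step 3: x^-=[-1.3245]  P^-=[0.1026]  H_jac=[-2.6490]  S=[1.0701]  K=[-0.2540]  nu=[-2.5743]  x^+=[-0.6706]  P^+=[0.0336]

K[0,0] = -0.2540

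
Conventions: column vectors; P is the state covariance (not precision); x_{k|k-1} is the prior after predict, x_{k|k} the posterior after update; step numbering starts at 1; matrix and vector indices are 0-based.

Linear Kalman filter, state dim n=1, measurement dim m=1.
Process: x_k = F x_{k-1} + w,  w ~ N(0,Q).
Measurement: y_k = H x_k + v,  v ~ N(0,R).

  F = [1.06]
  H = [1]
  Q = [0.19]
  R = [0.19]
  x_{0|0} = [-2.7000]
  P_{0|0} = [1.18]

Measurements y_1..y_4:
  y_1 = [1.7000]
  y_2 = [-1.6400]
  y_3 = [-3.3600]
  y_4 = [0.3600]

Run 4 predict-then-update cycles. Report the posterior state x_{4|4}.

step 1: x^-=[-2.8620]  P^-=[1.5158]  S=[1.7058]  K=[0.8886]  nu=[4.5620]  x^+=[1.1919]  P^+=[0.1688]
step 2: x^-=[1.2634]  P^-=[0.3797]  S=[0.5697]  K=[0.6665]  nu=[-2.9034]  x^+=[-0.6717]  P^+=[0.1266]
step 3: x^-=[-0.7120]  P^-=[0.3323]  S=[0.5223]  K=[0.6362]  nu=[-2.6480]  x^+=[-2.3967]  P^+=[0.1209]
step 4: x^-=[-2.5405]  P^-=[0.3258]  S=[0.5158]  K=[0.6317]  nu=[2.9005]  x^+=[-0.7084]  P^+=[0.1200]

x_post = [-0.7084]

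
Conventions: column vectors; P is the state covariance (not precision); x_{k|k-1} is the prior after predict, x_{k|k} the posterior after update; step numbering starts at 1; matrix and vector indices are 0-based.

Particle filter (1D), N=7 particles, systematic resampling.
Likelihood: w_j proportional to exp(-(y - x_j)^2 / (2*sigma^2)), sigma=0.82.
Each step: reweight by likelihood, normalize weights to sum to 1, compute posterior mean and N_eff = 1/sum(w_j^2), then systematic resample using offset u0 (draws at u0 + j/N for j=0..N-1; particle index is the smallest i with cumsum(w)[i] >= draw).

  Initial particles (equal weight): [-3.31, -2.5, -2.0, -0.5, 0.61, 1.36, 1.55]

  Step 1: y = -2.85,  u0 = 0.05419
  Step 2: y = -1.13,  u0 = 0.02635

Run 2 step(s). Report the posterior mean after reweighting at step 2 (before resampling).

step 1: w=[0.3608, 0.3855, 0.2467, 0.0070, 0.0001, 0.0000, 0.0000]  mean=-2.6548  Neff=2.9440  idx=[0, 0, 0, 1, 1, 2, 2]
step 2: w=[0.0170, 0.0170, 0.0170, 0.1438, 0.1438, 0.3308, 0.3308]  mean=-2.2104  Neff=3.8310  idx=[1, 3, 4, 5, 5, 6, 6]

post_mean = -2.2104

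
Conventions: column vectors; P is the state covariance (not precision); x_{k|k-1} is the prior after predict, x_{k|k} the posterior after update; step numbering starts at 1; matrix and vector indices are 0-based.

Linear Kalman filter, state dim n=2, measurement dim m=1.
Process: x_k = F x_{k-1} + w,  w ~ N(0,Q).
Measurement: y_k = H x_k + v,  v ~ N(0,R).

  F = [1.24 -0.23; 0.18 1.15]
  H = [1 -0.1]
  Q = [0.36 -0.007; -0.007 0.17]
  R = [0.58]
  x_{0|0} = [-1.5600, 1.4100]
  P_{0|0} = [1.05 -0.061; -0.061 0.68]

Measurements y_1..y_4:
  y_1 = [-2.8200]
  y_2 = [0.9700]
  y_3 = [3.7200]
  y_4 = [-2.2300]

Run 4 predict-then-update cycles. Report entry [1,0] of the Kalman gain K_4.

step 1: x^-=[-2.2587, 1.3407]  P^-=[2.0452 -0.0370; -0.0370 1.0781]  S=[2.6434]  K=[0.7751; -0.0548]  nu=[-0.4272]  x^+=[-2.5899, 1.3641]  P^+=[0.4571 0.0753; 0.0753 1.0701]
step 2: x^-=[-3.5252, 1.1025]  P^-=[1.0765 -0.0838; -0.0838 1.6312]  S=[1.6896]  K=[0.6421; -0.1462]  nu=[4.6054]  x^+=[-0.5680, 0.4294]  P^+=[0.3799 0.0747; 0.0747 1.5951]
step 3: x^-=[-0.8031, 0.3916]  P^-=[0.9859 -0.2406; -0.2406 2.3228]  S=[1.6372]  K=[0.6169; -0.2889]  nu=[4.5622]  x^+=[2.0112, -0.9263]  P^+=[0.3629 0.0511; 0.0511 2.1862]
step 4: x^-=[2.7069, -0.7032]  P^-=[1.0045 -0.4335; -0.4335 3.0942]  S=[1.7021]  K=[0.6156; -0.4365]  nu=[-5.0072]  x^+=[-0.3756, 1.4823]  P^+=[0.3594 0.0238; 0.0238 2.7699]

K[1,0] = -0.4365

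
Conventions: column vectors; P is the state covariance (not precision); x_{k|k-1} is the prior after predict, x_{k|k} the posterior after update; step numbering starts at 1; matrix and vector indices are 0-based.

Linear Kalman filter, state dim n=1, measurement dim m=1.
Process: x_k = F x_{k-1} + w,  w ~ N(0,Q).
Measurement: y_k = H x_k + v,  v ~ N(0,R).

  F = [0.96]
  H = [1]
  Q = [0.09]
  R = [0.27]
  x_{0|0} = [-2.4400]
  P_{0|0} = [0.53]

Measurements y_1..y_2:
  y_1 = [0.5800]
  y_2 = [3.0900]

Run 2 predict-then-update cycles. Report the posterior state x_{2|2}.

step 1: x^-=[-2.3424]  P^-=[0.5784]  S=[0.8484]  K=[0.6818]  nu=[2.9224]  x^+=[-0.3500]  P^+=[0.1841]
step 2: x^-=[-0.3360]  P^-=[0.2596]  S=[0.5296]  K=[0.4902]  nu=[3.4260]  x^+=[1.3435]  P^+=[0.1324]

x_post = [1.3435]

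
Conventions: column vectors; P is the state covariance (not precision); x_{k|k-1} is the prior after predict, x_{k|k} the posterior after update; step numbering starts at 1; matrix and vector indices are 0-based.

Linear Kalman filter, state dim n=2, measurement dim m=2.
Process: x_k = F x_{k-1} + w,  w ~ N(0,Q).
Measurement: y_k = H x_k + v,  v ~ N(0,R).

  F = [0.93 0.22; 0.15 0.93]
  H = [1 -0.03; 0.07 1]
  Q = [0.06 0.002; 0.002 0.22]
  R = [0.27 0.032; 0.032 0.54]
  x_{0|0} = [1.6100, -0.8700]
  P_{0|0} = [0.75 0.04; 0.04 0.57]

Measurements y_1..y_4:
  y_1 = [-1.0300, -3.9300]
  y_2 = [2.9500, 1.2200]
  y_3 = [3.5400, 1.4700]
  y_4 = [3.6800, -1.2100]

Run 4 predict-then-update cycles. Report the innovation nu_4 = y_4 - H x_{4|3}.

innov = [1.6592, -2.2788]

step 1: x^-=[1.3059, -0.5676]  P^-=[0.7526 0.2592; 0.2592 0.7410]  S=[1.0077 0.3211; 0.3211 1.3210]  K=[0.7196 0.0612; 0.0564 0.5610]  nu=[-2.3529, -3.4538]  x^+=[-0.5986, -2.6378]  P^+=[0.1975 0.0422; 0.0422 0.3018]
step 2: x^-=[-1.1370, -2.5430]  P^-=[0.2627 0.1292; 0.1292 0.4972]  S=[0.5254 0.1644; 0.1644 1.0566]  K=[0.4719 0.0663; 0.0711 0.4681]  nu=[4.0107, 3.8425]  x^+=[1.0103, -0.4593]  P^+=[0.1308 0.0417; 0.0417 0.2521]
step 3: x^-=[0.8386, -0.2756]  P^-=[0.2024 0.1093; 0.1093 0.4526]  S=[0.4662 0.1417; 0.1417 1.0089]  K=[0.4073 0.0652; 0.0697 0.4464]  nu=[2.6932, 1.6869]  x^+=[2.0454, 0.6651]  P^+=[0.1133 0.0403; 0.0403 0.2405]
step 4: x^-=[2.0485, 0.9254]  P^-=[0.1861 0.1032; 0.1032 0.4418]  S=[0.4503 0.1348; 0.1348 0.9971]  K=[0.3872 0.0642; 0.0677 0.4411]  nu=[1.6592, -2.2788]  x^+=[2.5445, 0.0325]  P^+=[0.1078 0.0395; 0.0395 0.2376]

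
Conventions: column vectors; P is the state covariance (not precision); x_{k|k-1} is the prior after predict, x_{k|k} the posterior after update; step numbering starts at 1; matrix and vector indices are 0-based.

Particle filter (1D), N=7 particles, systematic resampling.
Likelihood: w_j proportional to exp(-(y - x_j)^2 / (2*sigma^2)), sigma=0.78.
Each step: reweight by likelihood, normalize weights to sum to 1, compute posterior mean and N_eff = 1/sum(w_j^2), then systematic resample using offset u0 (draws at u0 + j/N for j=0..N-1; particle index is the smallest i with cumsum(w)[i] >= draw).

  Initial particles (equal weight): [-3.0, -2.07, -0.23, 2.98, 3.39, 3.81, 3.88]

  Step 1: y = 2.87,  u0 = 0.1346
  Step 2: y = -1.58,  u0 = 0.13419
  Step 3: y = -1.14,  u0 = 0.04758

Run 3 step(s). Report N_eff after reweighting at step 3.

step 1: w=[0.0000, 0.0000, 0.0001, 0.3657, 0.2958, 0.1787, 0.1597]  mean=3.3929  Neff=3.5887  idx=[3, 3, 4, 4, 5, 6, 6]
step 2: w=[0.4801, 0.4801, 0.0194, 0.0194, 0.0005, 0.0003, 0.0003]  mean=2.9968  Neff=2.1658  idx=[0, 0, 0, 1, 1, 1, 3]
step 3: w=[0.1652, 0.1652, 0.1652, 0.1652, 0.1652, 0.1652, 0.0090]  mean=2.9837  Neff=6.1059  idx=[0, 1, 2, 2, 3, 4, 5]

N_eff = 6.1059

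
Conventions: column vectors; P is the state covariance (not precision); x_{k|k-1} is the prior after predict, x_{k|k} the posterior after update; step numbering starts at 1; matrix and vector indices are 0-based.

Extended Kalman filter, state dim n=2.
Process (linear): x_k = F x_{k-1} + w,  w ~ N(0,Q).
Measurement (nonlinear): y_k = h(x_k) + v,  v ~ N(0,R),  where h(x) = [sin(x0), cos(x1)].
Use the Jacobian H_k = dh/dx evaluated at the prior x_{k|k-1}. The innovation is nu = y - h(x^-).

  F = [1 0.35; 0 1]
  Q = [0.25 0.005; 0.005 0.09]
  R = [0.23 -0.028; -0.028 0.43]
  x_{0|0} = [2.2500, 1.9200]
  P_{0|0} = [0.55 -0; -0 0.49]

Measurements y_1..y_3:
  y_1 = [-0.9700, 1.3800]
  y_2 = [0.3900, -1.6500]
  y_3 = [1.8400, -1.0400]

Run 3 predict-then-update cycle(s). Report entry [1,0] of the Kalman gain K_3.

K[1,0] = -0.1178

step 1: x^-=[2.9220, 1.9200]  P^-=[0.8600 0.1765; 0.1765 0.5800]  H_jac=[-0.9760 0.0000; 0.0000 -0.9396]  S=[1.0492 0.1339; 0.1339 0.9421]  K=[-0.7919 -0.0635; -0.0920 -0.5654]  nu=[-1.1878, 1.7221]  x^+=[3.7533, 1.0556]  P^+=[0.1848 0.0055; 0.0055 0.2560]
step 2: x^-=[4.1227, 1.0556]  P^-=[0.4700 0.1001; 0.1001 0.3460]  H_jac=[-0.5561 0.0000; 0.0000 -0.8702]  S=[0.3753 0.0204; 0.0204 0.6920]  K=[-0.6906 -0.1055; -0.1248 -0.4314]  nu=[1.2211, -2.1427]  x^+=[3.5054, 1.8276]  P^+=[0.2803 0.0299; 0.0299 0.2092]
step 3: x^-=[4.1451, 1.8276]  P^-=[0.5769 0.1081; 0.1081 0.2992]  H_jac=[-0.5374 0.0000; 0.0000 -0.9672]  S=[0.3966 0.0282; 0.0282 0.7099]  K=[-0.7734 -0.1166; -0.1178 -0.4029]  nu=[2.6833, -0.7860]  x^+=[2.1615, 1.8281]  P^+=[0.3249 0.0294; 0.0294 0.1757]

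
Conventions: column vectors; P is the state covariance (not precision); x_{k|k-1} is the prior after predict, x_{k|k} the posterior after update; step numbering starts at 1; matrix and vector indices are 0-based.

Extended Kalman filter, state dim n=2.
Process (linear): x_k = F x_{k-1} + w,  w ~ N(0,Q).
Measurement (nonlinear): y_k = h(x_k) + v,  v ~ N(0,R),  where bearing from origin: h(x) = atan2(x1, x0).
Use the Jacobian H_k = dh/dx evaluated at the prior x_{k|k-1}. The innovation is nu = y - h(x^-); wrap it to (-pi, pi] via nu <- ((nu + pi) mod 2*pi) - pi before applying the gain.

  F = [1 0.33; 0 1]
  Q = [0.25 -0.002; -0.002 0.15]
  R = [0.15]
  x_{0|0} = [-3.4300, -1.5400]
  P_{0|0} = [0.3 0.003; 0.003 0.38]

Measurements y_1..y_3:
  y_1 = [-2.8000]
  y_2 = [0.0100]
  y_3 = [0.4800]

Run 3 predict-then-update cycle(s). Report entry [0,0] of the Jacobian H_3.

H_jac[0,0] = 0.0824

step 1: x^-=[-3.9382, -1.5400]  P^-=[0.5934 0.1264; 0.1264 0.5300]  H_jac=[0.0861 -0.2202]  S=[0.1753]  K=[0.1327; -0.6037]  nu=[-0.0312]  x^+=[-3.9423, -1.5212]  P^+=[0.5903 0.1404; 0.1404 0.4661]
step 2: x^-=[-4.4443, -1.5212]  P^-=[0.9837 0.2923; 0.2923 0.6161]  H_jac=[0.0689 -0.2014]  S=[0.1716]  K=[0.0522; -0.6059]  nu=[2.8218]  x^+=[-4.2971, -3.2309]  P^+=[0.9833 0.2977; 0.2977 0.5531]
step 3: x^-=[-5.3633, -3.2309]  P^-=[1.4900 0.4782; 0.4782 0.7031]  H_jac=[0.0824 -0.1368]  S=[0.1625]  K=[0.3531; -0.3494]  nu=[3.0794]  x^+=[-4.2761, -4.3069]  P^+=[1.4697 0.4983; 0.4983 0.6833]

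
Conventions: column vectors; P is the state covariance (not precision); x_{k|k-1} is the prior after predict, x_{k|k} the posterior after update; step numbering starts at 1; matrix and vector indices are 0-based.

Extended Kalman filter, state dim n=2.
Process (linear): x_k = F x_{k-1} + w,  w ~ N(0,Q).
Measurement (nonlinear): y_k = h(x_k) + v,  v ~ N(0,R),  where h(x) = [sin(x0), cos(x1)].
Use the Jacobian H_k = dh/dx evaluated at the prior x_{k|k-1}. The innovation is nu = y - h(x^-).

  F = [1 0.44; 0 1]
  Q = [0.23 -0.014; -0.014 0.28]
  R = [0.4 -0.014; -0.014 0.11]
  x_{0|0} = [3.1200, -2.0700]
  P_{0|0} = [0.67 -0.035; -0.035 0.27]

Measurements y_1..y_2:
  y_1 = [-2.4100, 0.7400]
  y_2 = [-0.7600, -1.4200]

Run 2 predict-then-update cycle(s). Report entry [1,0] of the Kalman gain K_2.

step 1: x^-=[2.2092, -2.0700]  P^-=[0.9215 0.0698; 0.0698 0.5500]  H_jac=[-0.5959 0.0000; 0.0000 0.8780]  S=[0.7272 -0.0505; -0.0505 0.5340]  K=[-0.7521 0.0436; 0.0057 0.9049]  nu=[-3.2130, 1.2187]  x^+=[4.6787, -0.9854]  P^+=[0.5058 0.0175; 0.0175 0.1133]
step 2: x^-=[4.2452, -0.9854]  P^-=[0.7731 0.0533; 0.0533 0.3933]  H_jac=[-0.4504 0.0000; 0.0000 0.8335]  S=[0.5568 -0.0340; -0.0340 0.3832]  K=[-0.6216 0.0608; 0.0092 0.8562]  nu=[0.1328, -1.9725]  x^+=[4.0428, -2.6731]  P^+=[0.5540 0.0185; 0.0185 0.1128]

K[1,0] = 0.0092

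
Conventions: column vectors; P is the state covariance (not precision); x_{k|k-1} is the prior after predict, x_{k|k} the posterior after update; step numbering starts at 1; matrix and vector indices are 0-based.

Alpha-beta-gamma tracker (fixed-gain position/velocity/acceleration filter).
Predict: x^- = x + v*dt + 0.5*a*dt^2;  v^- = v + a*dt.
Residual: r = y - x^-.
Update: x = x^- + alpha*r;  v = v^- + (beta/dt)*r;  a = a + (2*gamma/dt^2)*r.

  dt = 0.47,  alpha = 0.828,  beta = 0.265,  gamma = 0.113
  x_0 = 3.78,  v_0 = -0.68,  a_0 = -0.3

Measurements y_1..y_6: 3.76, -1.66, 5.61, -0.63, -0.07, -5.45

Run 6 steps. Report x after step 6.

x_post = -4.7193

step 1: x_pred=3.4273  r=0.3327  x^+=3.7028  v^+=-0.6334  a^+=0.0404
step 2: x_pred=3.4095  r=-5.0695  x^+=-0.7880  v^+=-3.4728  a^+=-5.1462
step 3: x_pred=-2.9886  r=8.5986  x^+=4.1310  v^+=-1.0433  a^+=3.6510
step 4: x_pred=4.0439  r=-4.6739  x^+=0.1739  v^+=-1.9626  a^+=-1.1309
step 5: x_pred=-0.8734  r=0.8034  x^+=-0.2082  v^+=-2.0411  a^+=-0.3089
step 6: x_pred=-1.2016  r=-4.2484  x^+=-4.7193  v^+=-4.5817  a^+=-4.6553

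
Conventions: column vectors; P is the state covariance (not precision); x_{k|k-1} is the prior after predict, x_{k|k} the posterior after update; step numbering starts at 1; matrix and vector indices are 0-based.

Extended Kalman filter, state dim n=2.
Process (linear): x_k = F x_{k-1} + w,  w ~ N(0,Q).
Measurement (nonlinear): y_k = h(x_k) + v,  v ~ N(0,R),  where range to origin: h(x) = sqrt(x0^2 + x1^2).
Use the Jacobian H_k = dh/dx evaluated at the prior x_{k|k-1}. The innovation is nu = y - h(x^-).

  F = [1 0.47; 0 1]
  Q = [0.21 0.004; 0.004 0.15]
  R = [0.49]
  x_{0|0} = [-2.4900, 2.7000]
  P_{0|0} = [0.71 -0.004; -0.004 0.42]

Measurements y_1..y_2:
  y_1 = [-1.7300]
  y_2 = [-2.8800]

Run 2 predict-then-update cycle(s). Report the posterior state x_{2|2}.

x_post = [-2.1492, -1.0354]

step 1: x^-=[-1.2210, 2.7000]  P^-=[1.0090 0.1974; 0.1974 0.5700]  H_jac=[-0.4120 0.9112]  S=[0.9863]  K=[-0.2392; 0.4441]  nu=[-4.6932]  x^+=[-0.0985, 0.6157]  P^+=[0.9526 0.3022; 0.3022 0.3755]
step 2: x^-=[0.1909, 0.6157]  P^-=[1.5296 0.4826; 0.4826 0.5255]  H_jac=[0.2961 0.9552]  S=[1.3765]  K=[0.6639; 0.4684]  nu=[-3.5246]  x^+=[-2.1492, -1.0354]  P^+=[0.9228 0.0545; 0.0545 0.2234]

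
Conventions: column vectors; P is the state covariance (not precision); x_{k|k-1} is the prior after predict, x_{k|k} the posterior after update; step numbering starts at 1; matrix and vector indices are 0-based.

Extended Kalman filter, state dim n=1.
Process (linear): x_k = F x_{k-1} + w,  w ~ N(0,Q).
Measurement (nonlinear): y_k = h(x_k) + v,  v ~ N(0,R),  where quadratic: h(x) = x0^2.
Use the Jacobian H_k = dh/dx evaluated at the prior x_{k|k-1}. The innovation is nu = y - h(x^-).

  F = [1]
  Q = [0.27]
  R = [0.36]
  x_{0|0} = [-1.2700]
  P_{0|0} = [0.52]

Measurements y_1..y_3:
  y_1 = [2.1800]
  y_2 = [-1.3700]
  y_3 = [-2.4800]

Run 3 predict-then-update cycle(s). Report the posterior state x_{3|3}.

x_post = [0.7660]

step 1: x^-=[-1.2700]  P^-=[0.7900]  H_jac=[-2.5400]  S=[5.4568]  K=[-0.3677]  nu=[0.5671]  x^+=[-1.4785]  P^+=[0.0521]
step 2: x^-=[-1.4785]  P^-=[0.3221]  H_jac=[-2.9571]  S=[3.1767]  K=[-0.2998]  nu=[-3.5561]  x^+=[-0.4123]  P^+=[0.0365]
step 3: x^-=[-0.4123]  P^-=[0.3065]  H_jac=[-0.8245]  S=[0.5684]  K=[-0.4446]  nu=[-2.6500]  x^+=[0.7660]  P^+=[0.1941]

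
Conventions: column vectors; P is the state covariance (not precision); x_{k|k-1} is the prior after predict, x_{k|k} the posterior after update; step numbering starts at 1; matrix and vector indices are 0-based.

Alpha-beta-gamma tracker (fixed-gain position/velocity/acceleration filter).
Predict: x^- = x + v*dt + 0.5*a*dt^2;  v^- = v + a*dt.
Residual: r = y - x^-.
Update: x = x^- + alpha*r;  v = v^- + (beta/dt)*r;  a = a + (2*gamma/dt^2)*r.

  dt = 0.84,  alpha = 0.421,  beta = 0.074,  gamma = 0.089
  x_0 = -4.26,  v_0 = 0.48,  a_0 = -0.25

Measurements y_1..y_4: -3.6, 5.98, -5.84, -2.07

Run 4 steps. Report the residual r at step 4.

resid = -2.7549

step 1: x_pred=-3.9450  r=0.3450  x^+=-3.7998  v^+=0.3004  a^+=-0.1630
step 2: x_pred=-3.6049  r=9.5849  x^+=0.4303  v^+=1.0079  a^+=2.2550
step 3: x_pred=2.0725  r=-7.9125  x^+=-1.2587  v^+=2.2050  a^+=0.2589
step 4: x_pred=0.6849  r=-2.7549  x^+=-0.4749  v^+=2.1798  a^+=-0.4361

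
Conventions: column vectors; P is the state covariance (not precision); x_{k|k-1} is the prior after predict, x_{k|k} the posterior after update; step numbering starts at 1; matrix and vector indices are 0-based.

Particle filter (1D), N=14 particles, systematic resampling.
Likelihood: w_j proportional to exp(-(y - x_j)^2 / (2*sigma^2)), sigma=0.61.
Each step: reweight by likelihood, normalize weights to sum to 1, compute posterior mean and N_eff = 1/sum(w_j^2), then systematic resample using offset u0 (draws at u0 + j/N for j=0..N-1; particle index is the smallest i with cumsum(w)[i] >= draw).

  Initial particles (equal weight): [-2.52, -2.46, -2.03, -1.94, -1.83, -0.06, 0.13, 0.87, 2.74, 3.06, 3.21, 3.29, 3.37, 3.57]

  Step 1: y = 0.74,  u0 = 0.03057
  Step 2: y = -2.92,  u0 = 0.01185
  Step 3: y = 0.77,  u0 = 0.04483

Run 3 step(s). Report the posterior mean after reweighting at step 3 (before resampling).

step 1: w=[0.0000, 0.0000, 0.0000, 0.0000, 0.0001, 0.2102, 0.3012, 0.4855, 0.0023, 0.0004, 0.0001, 0.0001, 0.0000, 0.0000]  mean=0.4570  Neff=2.6979  idx=[5, 5, 5, 6, 6, 6, 6, 7, 7, 7, 7, 7, 7, 7]
step 2: w=[0.2573, 0.2573, 0.2573, 0.0569, 0.0569, 0.0569, 0.0569, 0.0001, 0.0001, 0.0001, 0.0001, 0.0001, 0.0001, 0.0001]  mean=-0.0163  Neff=4.7264  idx=[0, 0, 0, 0, 1, 1, 1, 1, 2, 2, 2, 3, 4, 5]
step 3: w=[0.0651, 0.0651, 0.0651, 0.0651, 0.0651, 0.0651, 0.0651, 0.0651, 0.0651, 0.0651, 0.0651, 0.0947, 0.0947, 0.0947]  mean=-0.0060  Neff=13.6056  idx=[0, 1, 2, 3, 5, 6, 7, 8, 9, 10, 11, 12, 12, 13]

post_mean = -0.0060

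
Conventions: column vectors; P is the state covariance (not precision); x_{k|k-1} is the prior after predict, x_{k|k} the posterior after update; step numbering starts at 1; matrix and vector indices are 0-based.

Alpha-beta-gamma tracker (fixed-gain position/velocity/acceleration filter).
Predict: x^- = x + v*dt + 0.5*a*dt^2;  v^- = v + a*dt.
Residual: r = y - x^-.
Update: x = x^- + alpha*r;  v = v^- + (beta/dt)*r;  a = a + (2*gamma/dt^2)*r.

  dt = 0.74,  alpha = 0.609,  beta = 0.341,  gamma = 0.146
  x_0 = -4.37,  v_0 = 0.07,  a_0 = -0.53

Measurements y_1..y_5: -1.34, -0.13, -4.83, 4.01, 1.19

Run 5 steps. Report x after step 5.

x_post = 2.2316

step 1: x_pred=-4.4633  r=3.1233  x^+=-2.5612  v^+=1.1171  a^+=1.1355
step 2: x_pred=-1.4237  r=1.2937  x^+=-0.6358  v^+=2.5535  a^+=1.8253
step 3: x_pred=1.7535  r=-6.5835  x^+=-2.2559  v^+=0.8704  a^+=-1.6852
step 4: x_pred=-2.0731  r=6.0831  x^+=1.6315  v^+=2.4265  a^+=1.5585
step 5: x_pred=3.8539  r=-2.6639  x^+=2.2316  v^+=2.3523  a^+=0.1381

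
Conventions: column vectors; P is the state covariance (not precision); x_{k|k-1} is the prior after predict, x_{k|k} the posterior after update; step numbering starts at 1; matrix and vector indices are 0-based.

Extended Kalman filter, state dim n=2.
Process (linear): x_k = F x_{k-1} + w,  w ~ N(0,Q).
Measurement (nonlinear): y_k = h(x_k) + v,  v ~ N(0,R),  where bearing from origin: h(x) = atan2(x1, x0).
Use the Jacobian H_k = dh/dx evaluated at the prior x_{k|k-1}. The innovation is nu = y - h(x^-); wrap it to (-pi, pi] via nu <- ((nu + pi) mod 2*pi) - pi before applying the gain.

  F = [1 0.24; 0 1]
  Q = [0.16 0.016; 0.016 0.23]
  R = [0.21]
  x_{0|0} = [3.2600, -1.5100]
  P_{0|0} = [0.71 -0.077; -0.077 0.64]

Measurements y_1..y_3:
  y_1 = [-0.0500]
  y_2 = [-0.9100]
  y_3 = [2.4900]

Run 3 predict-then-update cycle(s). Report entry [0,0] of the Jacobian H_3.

step 1: x^-=[2.8976, -1.5100]  P^-=[0.8699 0.0926; 0.0926 0.8700]  H_jac=[0.1414 0.2714]  S=[0.2986]  K=[0.4962; 0.8346]  nu=[0.4304]  x^+=[3.1112, -1.1508]  P^+=[0.7964 -0.0311; -0.0311 0.6620]
step 2: x^-=[2.8350, -1.1508]  P^-=[0.9796 0.1438; 0.1438 0.8920]  H_jac=[0.1229 0.3028]  S=[0.3173]  K=[0.5167; 0.9070]  nu=[-0.5244]  x^+=[2.5640, -1.6264]  P^+=[0.8949 -0.0049; -0.0049 0.6309]
step 3: x^-=[2.1737, -1.6264]  P^-=[1.0889 0.1625; 0.1625 0.8609]  H_jac=[0.2207 0.2949]  S=[0.3591]  K=[0.8027; 0.8070]  nu=[3.1324]  x^+=[4.6879, 0.9016]  P^+=[0.8575 -0.0701; -0.0701 0.6271]

H_jac[0,0] = 0.2207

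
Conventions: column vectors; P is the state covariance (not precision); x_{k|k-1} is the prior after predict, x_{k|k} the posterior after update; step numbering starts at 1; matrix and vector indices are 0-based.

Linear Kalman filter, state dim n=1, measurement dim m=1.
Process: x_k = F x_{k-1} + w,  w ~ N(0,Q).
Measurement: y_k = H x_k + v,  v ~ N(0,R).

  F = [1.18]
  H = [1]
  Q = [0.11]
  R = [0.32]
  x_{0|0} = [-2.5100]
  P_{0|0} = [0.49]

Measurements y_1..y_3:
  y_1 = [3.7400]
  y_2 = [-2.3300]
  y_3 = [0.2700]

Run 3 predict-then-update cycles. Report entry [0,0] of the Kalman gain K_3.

K[0,0] = 0.5327

step 1: x^-=[-2.9618]  P^-=[0.7923]  S=[1.1123]  K=[0.7123]  nu=[6.7018]  x^+=[1.8119]  P^+=[0.2279]
step 2: x^-=[2.1380]  P^-=[0.4274]  S=[0.7474]  K=[0.5718]  nu=[-4.4680]  x^+=[-0.4169]  P^+=[0.1830]
step 3: x^-=[-0.4920]  P^-=[0.3648]  S=[0.6848]  K=[0.5327]  nu=[0.7620]  x^+=[-0.0861]  P^+=[0.1705]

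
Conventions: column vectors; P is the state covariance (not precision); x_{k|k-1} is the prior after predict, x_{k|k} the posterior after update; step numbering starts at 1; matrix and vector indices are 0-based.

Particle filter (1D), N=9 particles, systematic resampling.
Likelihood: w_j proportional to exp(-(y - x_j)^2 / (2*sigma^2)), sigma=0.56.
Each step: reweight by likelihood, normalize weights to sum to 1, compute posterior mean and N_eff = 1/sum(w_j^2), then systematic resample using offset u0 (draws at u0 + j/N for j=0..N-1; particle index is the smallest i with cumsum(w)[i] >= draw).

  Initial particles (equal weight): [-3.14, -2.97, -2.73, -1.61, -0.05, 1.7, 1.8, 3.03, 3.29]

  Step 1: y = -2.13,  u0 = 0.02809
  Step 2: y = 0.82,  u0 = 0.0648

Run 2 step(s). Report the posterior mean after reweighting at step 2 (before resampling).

step 1: w=[0.1133, 0.1871, 0.3246, 0.3744, 0.0006, 0.0000, 0.0000, 0.0000, 0.0000]  mean=-2.4004  Neff=3.4083  idx=[0, 1, 1, 2, 2, 2, 3, 3, 3]
step 2: w=[0.0000, 0.0000, 0.0000, 0.0000, 0.0000, 0.0000, 0.3333, 0.3333, 0.3333]  mean=-1.6100  Neff=3.0001  idx=[6, 6, 6, 7, 7, 7, 8, 8, 8]

post_mean = -1.6100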